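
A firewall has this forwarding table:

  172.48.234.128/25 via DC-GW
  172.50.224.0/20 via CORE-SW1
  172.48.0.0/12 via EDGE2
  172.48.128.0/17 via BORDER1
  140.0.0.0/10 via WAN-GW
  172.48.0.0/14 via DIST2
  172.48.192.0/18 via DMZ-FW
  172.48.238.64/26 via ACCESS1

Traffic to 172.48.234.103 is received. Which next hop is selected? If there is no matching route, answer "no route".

Routes whose prefix contains 172.48.234.103:
  172.48.0.0/12 (172.48.0.0 - 172.63.255.255) -> EDGE2
  172.48.0.0/14 (172.48.0.0 - 172.51.255.255) -> DIST2
  172.48.128.0/17 (172.48.128.0 - 172.48.255.255) -> BORDER1
  172.48.192.0/18 (172.48.192.0 - 172.48.255.255) -> DMZ-FW
More-specific entries that do NOT match:
  172.48.238.64/26 (172.48.238.64 - 172.48.238.127) does not contain 172.48.234.103
  172.48.234.128/25 (172.48.234.128 - 172.48.234.255) does not contain 172.48.234.103
  172.50.224.0/20 (172.50.224.0 - 172.50.239.255) does not contain 172.48.234.103
Longest matching prefix is /18 -> next hop DMZ-FW.

DMZ-FW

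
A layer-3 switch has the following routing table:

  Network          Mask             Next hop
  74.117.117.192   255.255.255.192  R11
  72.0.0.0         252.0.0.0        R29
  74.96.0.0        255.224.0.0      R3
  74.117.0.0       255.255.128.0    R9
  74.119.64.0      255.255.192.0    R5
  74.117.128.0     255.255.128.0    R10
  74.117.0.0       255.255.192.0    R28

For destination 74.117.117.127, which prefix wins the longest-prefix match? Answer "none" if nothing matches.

Entries matching 74.117.117.127:
  72.0.0.0/6 (72.0.0.0 - 75.255.255.255)
  74.96.0.0/11 (74.96.0.0 - 74.127.255.255)
  74.117.0.0/17 (74.117.0.0 - 74.117.127.255)
Most specific is 74.117.0.0/17.

74.117.0.0/17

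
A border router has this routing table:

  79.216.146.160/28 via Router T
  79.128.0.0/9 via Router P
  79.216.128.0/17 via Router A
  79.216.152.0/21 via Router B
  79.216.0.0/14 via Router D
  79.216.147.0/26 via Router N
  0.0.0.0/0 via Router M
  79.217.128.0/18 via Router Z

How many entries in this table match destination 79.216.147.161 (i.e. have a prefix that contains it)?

4

Prefixes containing 79.216.147.161:
  0.0.0.0/0 (default, matches everything)
  79.128.0.0/9 (79.128.0.0 - 79.255.255.255)
  79.216.0.0/14 (79.216.0.0 - 79.219.255.255)
  79.216.128.0/17 (79.216.128.0 - 79.216.255.255)
Total matching entries: 4.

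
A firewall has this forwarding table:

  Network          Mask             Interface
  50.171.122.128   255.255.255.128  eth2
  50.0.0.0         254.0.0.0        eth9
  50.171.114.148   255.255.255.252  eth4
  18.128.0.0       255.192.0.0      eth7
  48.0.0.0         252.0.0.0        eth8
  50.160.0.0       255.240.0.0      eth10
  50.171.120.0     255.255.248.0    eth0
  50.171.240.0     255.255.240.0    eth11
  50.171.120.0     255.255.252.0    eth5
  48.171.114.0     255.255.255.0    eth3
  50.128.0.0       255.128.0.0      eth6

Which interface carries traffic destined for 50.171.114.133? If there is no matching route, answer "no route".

Routes whose prefix contains 50.171.114.133:
  48.0.0.0/6 (48.0.0.0 - 51.255.255.255) -> eth8
  50.0.0.0/7 (50.0.0.0 - 51.255.255.255) -> eth9
  50.128.0.0/9 (50.128.0.0 - 50.255.255.255) -> eth6
  50.160.0.0/12 (50.160.0.0 - 50.175.255.255) -> eth10
More-specific entries that do NOT match:
  50.171.114.148/30 (50.171.114.148 - 50.171.114.151) does not contain 50.171.114.133
  50.171.122.128/25 (50.171.122.128 - 50.171.122.255) does not contain 50.171.114.133
  48.171.114.0/24 (48.171.114.0 - 48.171.114.255) does not contain 50.171.114.133
  50.171.120.0/22 (50.171.120.0 - 50.171.123.255) does not contain 50.171.114.133
  50.171.120.0/21 (50.171.120.0 - 50.171.127.255) does not contain 50.171.114.133
  50.171.240.0/20 (50.171.240.0 - 50.171.255.255) does not contain 50.171.114.133
Longest matching prefix is /12 -> interface eth10.

eth10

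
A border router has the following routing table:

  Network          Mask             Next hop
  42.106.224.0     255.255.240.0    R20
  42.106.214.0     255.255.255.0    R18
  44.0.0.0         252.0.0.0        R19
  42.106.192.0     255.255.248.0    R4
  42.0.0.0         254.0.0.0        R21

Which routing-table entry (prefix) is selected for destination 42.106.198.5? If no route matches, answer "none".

42.106.192.0/21

Entries matching 42.106.198.5:
  42.0.0.0/7 (42.0.0.0 - 43.255.255.255)
  42.106.192.0/21 (42.106.192.0 - 42.106.199.255)
Most specific is 42.106.192.0/21.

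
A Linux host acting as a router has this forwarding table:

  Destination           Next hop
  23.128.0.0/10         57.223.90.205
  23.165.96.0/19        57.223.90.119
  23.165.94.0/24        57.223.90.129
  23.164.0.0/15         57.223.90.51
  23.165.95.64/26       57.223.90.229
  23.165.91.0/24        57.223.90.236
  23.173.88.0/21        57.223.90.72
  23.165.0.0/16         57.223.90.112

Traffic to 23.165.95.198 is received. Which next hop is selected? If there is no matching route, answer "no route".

Routes whose prefix contains 23.165.95.198:
  23.128.0.0/10 (23.128.0.0 - 23.191.255.255) -> 57.223.90.205
  23.164.0.0/15 (23.164.0.0 - 23.165.255.255) -> 57.223.90.51
  23.165.0.0/16 (23.165.0.0 - 23.165.255.255) -> 57.223.90.112
More-specific entries that do NOT match:
  23.165.95.64/26 (23.165.95.64 - 23.165.95.127) does not contain 23.165.95.198
  23.165.94.0/24 (23.165.94.0 - 23.165.94.255) does not contain 23.165.95.198
  23.165.91.0/24 (23.165.91.0 - 23.165.91.255) does not contain 23.165.95.198
  23.173.88.0/21 (23.173.88.0 - 23.173.95.255) does not contain 23.165.95.198
  23.165.96.0/19 (23.165.96.0 - 23.165.127.255) does not contain 23.165.95.198
Longest matching prefix is /16 -> next hop 57.223.90.112.

57.223.90.112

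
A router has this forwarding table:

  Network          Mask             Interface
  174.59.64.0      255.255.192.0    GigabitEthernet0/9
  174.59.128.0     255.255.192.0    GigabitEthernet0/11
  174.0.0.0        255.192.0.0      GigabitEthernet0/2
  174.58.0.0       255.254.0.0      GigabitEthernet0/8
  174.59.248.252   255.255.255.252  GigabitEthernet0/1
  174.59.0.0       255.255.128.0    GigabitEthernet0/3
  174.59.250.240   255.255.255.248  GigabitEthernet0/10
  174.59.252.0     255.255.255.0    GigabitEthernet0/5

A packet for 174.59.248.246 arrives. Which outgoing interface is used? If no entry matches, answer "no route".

GigabitEthernet0/8

Routes whose prefix contains 174.59.248.246:
  174.0.0.0/10 (174.0.0.0 - 174.63.255.255) -> GigabitEthernet0/2
  174.58.0.0/15 (174.58.0.0 - 174.59.255.255) -> GigabitEthernet0/8
More-specific entries that do NOT match:
  174.59.248.252/30 (174.59.248.252 - 174.59.248.255) does not contain 174.59.248.246
  174.59.250.240/29 (174.59.250.240 - 174.59.250.247) does not contain 174.59.248.246
  174.59.252.0/24 (174.59.252.0 - 174.59.252.255) does not contain 174.59.248.246
  174.59.64.0/18 (174.59.64.0 - 174.59.127.255) does not contain 174.59.248.246
  174.59.128.0/18 (174.59.128.0 - 174.59.191.255) does not contain 174.59.248.246
  174.59.0.0/17 (174.59.0.0 - 174.59.127.255) does not contain 174.59.248.246
Longest matching prefix is /15 -> interface GigabitEthernet0/8.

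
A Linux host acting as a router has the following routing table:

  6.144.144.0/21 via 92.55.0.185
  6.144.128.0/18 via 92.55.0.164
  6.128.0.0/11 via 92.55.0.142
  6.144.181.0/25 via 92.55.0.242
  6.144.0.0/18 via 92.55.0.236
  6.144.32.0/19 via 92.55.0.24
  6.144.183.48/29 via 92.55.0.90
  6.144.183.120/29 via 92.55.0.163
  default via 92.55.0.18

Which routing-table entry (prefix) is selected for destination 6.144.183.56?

Entries matching 6.144.183.56:
  0.0.0.0/0 (default, matches everything)
  6.128.0.0/11 (6.128.0.0 - 6.159.255.255)
  6.144.128.0/18 (6.144.128.0 - 6.144.191.255)
Most specific is 6.144.128.0/18.

6.144.128.0/18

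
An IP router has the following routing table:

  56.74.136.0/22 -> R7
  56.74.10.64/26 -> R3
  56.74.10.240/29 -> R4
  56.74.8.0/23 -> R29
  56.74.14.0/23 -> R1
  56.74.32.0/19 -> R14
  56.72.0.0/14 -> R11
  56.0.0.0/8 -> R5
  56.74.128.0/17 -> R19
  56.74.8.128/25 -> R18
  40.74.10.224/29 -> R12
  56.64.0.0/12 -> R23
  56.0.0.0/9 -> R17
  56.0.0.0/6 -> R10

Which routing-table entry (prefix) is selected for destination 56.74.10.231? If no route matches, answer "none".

Entries matching 56.74.10.231:
  56.0.0.0/6 (56.0.0.0 - 59.255.255.255)
  56.0.0.0/8 (56.0.0.0 - 56.255.255.255)
  56.0.0.0/9 (56.0.0.0 - 56.127.255.255)
  56.64.0.0/12 (56.64.0.0 - 56.79.255.255)
  56.72.0.0/14 (56.72.0.0 - 56.75.255.255)
Most specific is 56.72.0.0/14.

56.72.0.0/14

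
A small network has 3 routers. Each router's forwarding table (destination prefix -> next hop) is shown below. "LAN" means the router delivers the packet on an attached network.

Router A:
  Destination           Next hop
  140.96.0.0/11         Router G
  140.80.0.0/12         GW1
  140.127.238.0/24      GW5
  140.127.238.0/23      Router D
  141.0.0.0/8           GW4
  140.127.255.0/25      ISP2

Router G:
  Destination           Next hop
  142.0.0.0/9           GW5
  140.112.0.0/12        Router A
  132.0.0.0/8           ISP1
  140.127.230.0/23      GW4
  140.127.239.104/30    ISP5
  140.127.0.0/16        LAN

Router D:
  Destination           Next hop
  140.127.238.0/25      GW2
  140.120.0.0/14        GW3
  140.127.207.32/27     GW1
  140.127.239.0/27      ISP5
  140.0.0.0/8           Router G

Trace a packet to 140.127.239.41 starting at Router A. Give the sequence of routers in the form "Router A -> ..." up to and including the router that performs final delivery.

At Router A: longest match for 140.127.239.41 is 140.127.238.0/23 -> Router D
At Router D: longest match for 140.127.239.41 is 140.0.0.0/8 -> Router G
At Router G: longest match for 140.127.239.41 is 140.127.0.0/16 -> LAN

Router A -> Router D -> Router G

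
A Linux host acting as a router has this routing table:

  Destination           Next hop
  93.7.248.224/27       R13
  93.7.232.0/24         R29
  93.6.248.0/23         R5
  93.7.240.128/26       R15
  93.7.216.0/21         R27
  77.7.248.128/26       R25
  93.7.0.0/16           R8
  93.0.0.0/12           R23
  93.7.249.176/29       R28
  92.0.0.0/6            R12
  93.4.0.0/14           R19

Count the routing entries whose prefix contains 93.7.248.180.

Prefixes containing 93.7.248.180:
  92.0.0.0/6 (92.0.0.0 - 95.255.255.255)
  93.0.0.0/12 (93.0.0.0 - 93.15.255.255)
  93.4.0.0/14 (93.4.0.0 - 93.7.255.255)
  93.7.0.0/16 (93.7.0.0 - 93.7.255.255)
Total matching entries: 4.

4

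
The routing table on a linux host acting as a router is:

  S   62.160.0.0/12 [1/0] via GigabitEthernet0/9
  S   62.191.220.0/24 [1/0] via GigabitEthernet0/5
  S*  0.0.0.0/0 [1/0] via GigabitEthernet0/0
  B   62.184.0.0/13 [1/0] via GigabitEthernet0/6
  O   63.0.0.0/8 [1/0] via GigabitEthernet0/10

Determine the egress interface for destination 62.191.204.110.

GigabitEthernet0/6

Routes whose prefix contains 62.191.204.110:
  0.0.0.0/0 (default, matches everything) -> GigabitEthernet0/0
  62.184.0.0/13 (62.184.0.0 - 62.191.255.255) -> GigabitEthernet0/6
More-specific entries that do NOT match:
  62.191.220.0/24 (62.191.220.0 - 62.191.220.255) does not contain 62.191.204.110
Longest matching prefix is /13 -> interface GigabitEthernet0/6.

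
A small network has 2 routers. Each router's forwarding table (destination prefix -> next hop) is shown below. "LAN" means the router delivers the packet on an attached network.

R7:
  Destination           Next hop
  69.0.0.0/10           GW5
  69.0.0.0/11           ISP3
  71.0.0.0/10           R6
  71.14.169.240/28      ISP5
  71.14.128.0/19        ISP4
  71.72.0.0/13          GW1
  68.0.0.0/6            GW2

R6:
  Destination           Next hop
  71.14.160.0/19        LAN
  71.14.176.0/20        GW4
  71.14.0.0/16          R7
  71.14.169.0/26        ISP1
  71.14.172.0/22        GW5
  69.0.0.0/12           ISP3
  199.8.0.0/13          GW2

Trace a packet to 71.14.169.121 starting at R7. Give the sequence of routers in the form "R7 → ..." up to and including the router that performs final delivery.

At R7: longest match for 71.14.169.121 is 71.0.0.0/10 -> R6
At R6: longest match for 71.14.169.121 is 71.14.160.0/19 -> LAN

R7 → R6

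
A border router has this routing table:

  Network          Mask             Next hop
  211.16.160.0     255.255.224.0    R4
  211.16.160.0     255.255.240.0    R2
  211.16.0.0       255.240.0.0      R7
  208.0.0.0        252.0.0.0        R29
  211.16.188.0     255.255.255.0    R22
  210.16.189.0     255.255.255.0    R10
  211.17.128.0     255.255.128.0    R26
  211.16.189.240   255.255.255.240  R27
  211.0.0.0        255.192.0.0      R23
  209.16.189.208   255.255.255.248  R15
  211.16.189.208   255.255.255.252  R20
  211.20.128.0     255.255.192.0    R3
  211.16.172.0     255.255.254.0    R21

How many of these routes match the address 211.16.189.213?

4

Prefixes containing 211.16.189.213:
  208.0.0.0/6 (208.0.0.0 - 211.255.255.255)
  211.0.0.0/10 (211.0.0.0 - 211.63.255.255)
  211.16.0.0/12 (211.16.0.0 - 211.31.255.255)
  211.16.160.0/19 (211.16.160.0 - 211.16.191.255)
Total matching entries: 4.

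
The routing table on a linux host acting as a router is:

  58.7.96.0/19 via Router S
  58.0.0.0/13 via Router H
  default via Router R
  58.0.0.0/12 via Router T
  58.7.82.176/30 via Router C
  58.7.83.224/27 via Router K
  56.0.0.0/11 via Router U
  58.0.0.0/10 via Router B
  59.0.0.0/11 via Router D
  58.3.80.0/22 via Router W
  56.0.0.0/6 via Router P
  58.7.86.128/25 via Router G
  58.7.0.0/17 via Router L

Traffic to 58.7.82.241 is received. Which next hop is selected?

Routes whose prefix contains 58.7.82.241:
  0.0.0.0/0 (default, matches everything) -> Router R
  56.0.0.0/6 (56.0.0.0 - 59.255.255.255) -> Router P
  58.0.0.0/10 (58.0.0.0 - 58.63.255.255) -> Router B
  58.0.0.0/12 (58.0.0.0 - 58.15.255.255) -> Router T
  58.0.0.0/13 (58.0.0.0 - 58.7.255.255) -> Router H
  58.7.0.0/17 (58.7.0.0 - 58.7.127.255) -> Router L
More-specific entries that do NOT match:
  58.7.82.176/30 (58.7.82.176 - 58.7.82.179) does not contain 58.7.82.241
  58.7.83.224/27 (58.7.83.224 - 58.7.83.255) does not contain 58.7.82.241
  58.7.86.128/25 (58.7.86.128 - 58.7.86.255) does not contain 58.7.82.241
  58.3.80.0/22 (58.3.80.0 - 58.3.83.255) does not contain 58.7.82.241
  58.7.96.0/19 (58.7.96.0 - 58.7.127.255) does not contain 58.7.82.241
Longest matching prefix is /17 -> next hop Router L.

Router L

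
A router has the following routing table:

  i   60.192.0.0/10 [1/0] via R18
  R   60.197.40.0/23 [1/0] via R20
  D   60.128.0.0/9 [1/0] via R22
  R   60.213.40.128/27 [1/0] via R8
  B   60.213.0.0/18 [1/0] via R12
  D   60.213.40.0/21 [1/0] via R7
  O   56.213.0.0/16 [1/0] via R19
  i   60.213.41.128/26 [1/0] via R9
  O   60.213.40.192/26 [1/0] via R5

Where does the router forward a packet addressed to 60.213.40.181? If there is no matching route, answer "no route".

Routes whose prefix contains 60.213.40.181:
  60.128.0.0/9 (60.128.0.0 - 60.255.255.255) -> R22
  60.192.0.0/10 (60.192.0.0 - 60.255.255.255) -> R18
  60.213.0.0/18 (60.213.0.0 - 60.213.63.255) -> R12
  60.213.40.0/21 (60.213.40.0 - 60.213.47.255) -> R7
More-specific entries that do NOT match:
  60.213.40.128/27 (60.213.40.128 - 60.213.40.159) does not contain 60.213.40.181
  60.213.41.128/26 (60.213.41.128 - 60.213.41.191) does not contain 60.213.40.181
  60.213.40.192/26 (60.213.40.192 - 60.213.40.255) does not contain 60.213.40.181
  60.197.40.0/23 (60.197.40.0 - 60.197.41.255) does not contain 60.213.40.181
Longest matching prefix is /21 -> next hop R7.

R7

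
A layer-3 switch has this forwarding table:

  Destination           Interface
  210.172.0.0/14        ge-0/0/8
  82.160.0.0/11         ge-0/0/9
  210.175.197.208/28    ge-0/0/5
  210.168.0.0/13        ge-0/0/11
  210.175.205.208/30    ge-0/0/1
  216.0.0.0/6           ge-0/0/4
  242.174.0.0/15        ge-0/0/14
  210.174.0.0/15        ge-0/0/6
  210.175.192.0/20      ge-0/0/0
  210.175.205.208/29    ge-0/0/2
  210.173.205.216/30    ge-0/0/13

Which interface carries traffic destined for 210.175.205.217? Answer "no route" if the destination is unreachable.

Routes whose prefix contains 210.175.205.217:
  210.168.0.0/13 (210.168.0.0 - 210.175.255.255) -> ge-0/0/11
  210.172.0.0/14 (210.172.0.0 - 210.175.255.255) -> ge-0/0/8
  210.174.0.0/15 (210.174.0.0 - 210.175.255.255) -> ge-0/0/6
  210.175.192.0/20 (210.175.192.0 - 210.175.207.255) -> ge-0/0/0
More-specific entries that do NOT match:
  210.175.205.208/30 (210.175.205.208 - 210.175.205.211) does not contain 210.175.205.217
  210.173.205.216/30 (210.173.205.216 - 210.173.205.219) does not contain 210.175.205.217
  210.175.205.208/29 (210.175.205.208 - 210.175.205.215) does not contain 210.175.205.217
  210.175.197.208/28 (210.175.197.208 - 210.175.197.223) does not contain 210.175.205.217
Longest matching prefix is /20 -> interface ge-0/0/0.

ge-0/0/0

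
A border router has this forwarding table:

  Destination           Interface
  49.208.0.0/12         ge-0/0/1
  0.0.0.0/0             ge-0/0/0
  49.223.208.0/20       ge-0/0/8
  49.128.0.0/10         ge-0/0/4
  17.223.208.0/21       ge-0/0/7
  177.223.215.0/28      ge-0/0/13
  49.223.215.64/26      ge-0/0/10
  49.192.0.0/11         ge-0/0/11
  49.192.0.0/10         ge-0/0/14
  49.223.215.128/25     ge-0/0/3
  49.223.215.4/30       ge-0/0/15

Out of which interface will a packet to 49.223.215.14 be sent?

Routes whose prefix contains 49.223.215.14:
  0.0.0.0/0 (default, matches everything) -> ge-0/0/0
  49.192.0.0/10 (49.192.0.0 - 49.255.255.255) -> ge-0/0/14
  49.192.0.0/11 (49.192.0.0 - 49.223.255.255) -> ge-0/0/11
  49.208.0.0/12 (49.208.0.0 - 49.223.255.255) -> ge-0/0/1
  49.223.208.0/20 (49.223.208.0 - 49.223.223.255) -> ge-0/0/8
More-specific entries that do NOT match:
  49.223.215.4/30 (49.223.215.4 - 49.223.215.7) does not contain 49.223.215.14
  177.223.215.0/28 (177.223.215.0 - 177.223.215.15) does not contain 49.223.215.14
  49.223.215.64/26 (49.223.215.64 - 49.223.215.127) does not contain 49.223.215.14
  49.223.215.128/25 (49.223.215.128 - 49.223.215.255) does not contain 49.223.215.14
  17.223.208.0/21 (17.223.208.0 - 17.223.215.255) does not contain 49.223.215.14
Longest matching prefix is /20 -> interface ge-0/0/8.

ge-0/0/8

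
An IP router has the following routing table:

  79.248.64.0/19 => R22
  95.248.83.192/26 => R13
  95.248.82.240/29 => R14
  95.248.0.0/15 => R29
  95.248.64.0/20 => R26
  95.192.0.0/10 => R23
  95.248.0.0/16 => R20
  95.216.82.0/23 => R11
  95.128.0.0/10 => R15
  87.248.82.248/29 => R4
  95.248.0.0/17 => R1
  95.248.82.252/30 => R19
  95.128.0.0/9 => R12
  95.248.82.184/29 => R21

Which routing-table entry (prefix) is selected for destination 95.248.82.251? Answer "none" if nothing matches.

Entries matching 95.248.82.251:
  95.128.0.0/9 (95.128.0.0 - 95.255.255.255)
  95.192.0.0/10 (95.192.0.0 - 95.255.255.255)
  95.248.0.0/15 (95.248.0.0 - 95.249.255.255)
  95.248.0.0/16 (95.248.0.0 - 95.248.255.255)
  95.248.0.0/17 (95.248.0.0 - 95.248.127.255)
Most specific is 95.248.0.0/17.

95.248.0.0/17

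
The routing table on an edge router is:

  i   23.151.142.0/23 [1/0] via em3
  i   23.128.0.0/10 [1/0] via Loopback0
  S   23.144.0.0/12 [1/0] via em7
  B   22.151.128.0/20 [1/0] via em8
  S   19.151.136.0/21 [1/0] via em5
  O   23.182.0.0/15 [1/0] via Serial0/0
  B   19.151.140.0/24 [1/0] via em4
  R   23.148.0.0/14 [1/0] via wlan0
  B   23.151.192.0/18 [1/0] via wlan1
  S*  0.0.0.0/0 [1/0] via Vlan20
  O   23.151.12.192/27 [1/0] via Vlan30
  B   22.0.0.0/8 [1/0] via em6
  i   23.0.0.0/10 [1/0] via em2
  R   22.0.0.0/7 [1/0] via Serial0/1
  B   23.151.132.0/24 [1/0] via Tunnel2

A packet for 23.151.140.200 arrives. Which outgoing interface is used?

Routes whose prefix contains 23.151.140.200:
  0.0.0.0/0 (default, matches everything) -> Vlan20
  22.0.0.0/7 (22.0.0.0 - 23.255.255.255) -> Serial0/1
  23.128.0.0/10 (23.128.0.0 - 23.191.255.255) -> Loopback0
  23.144.0.0/12 (23.144.0.0 - 23.159.255.255) -> em7
  23.148.0.0/14 (23.148.0.0 - 23.151.255.255) -> wlan0
More-specific entries that do NOT match:
  23.151.12.192/27 (23.151.12.192 - 23.151.12.223) does not contain 23.151.140.200
  19.151.140.0/24 (19.151.140.0 - 19.151.140.255) does not contain 23.151.140.200
  23.151.132.0/24 (23.151.132.0 - 23.151.132.255) does not contain 23.151.140.200
  23.151.142.0/23 (23.151.142.0 - 23.151.143.255) does not contain 23.151.140.200
  19.151.136.0/21 (19.151.136.0 - 19.151.143.255) does not contain 23.151.140.200
  22.151.128.0/20 (22.151.128.0 - 22.151.143.255) does not contain 23.151.140.200
  23.151.192.0/18 (23.151.192.0 - 23.151.255.255) does not contain 23.151.140.200
  23.182.0.0/15 (23.182.0.0 - 23.183.255.255) does not contain 23.151.140.200
Longest matching prefix is /14 -> interface wlan0.

wlan0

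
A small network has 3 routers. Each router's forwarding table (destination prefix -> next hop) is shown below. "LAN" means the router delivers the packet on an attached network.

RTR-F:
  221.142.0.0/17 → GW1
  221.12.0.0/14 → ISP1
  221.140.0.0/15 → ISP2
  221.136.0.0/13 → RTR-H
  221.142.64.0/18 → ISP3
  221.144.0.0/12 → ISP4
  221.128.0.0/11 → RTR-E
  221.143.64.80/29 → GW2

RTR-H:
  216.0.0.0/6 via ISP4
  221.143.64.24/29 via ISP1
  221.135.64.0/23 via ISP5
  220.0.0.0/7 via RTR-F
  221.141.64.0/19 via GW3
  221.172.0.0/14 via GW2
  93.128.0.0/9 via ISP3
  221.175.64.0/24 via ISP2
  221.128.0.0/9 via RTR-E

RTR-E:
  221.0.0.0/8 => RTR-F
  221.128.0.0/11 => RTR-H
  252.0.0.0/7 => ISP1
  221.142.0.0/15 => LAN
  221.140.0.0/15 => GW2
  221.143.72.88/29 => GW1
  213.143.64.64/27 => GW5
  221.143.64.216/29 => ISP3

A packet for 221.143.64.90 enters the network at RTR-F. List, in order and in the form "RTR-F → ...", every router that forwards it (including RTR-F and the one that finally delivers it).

RTR-F → RTR-H → RTR-E

At RTR-F: longest match for 221.143.64.90 is 221.136.0.0/13 -> RTR-H
At RTR-H: longest match for 221.143.64.90 is 221.128.0.0/9 -> RTR-E
At RTR-E: longest match for 221.143.64.90 is 221.142.0.0/15 -> LAN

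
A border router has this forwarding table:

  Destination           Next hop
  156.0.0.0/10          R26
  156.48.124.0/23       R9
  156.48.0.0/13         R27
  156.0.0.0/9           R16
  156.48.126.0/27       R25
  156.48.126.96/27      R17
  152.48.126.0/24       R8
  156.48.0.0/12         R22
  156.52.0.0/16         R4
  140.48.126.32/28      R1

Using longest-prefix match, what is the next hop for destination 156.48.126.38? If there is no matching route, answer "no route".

Routes whose prefix contains 156.48.126.38:
  156.0.0.0/9 (156.0.0.0 - 156.127.255.255) -> R16
  156.0.0.0/10 (156.0.0.0 - 156.63.255.255) -> R26
  156.48.0.0/12 (156.48.0.0 - 156.63.255.255) -> R22
  156.48.0.0/13 (156.48.0.0 - 156.55.255.255) -> R27
More-specific entries that do NOT match:
  140.48.126.32/28 (140.48.126.32 - 140.48.126.47) does not contain 156.48.126.38
  156.48.126.0/27 (156.48.126.0 - 156.48.126.31) does not contain 156.48.126.38
  156.48.126.96/27 (156.48.126.96 - 156.48.126.127) does not contain 156.48.126.38
  152.48.126.0/24 (152.48.126.0 - 152.48.126.255) does not contain 156.48.126.38
  156.48.124.0/23 (156.48.124.0 - 156.48.125.255) does not contain 156.48.126.38
  156.52.0.0/16 (156.52.0.0 - 156.52.255.255) does not contain 156.48.126.38
Longest matching prefix is /13 -> next hop R27.

R27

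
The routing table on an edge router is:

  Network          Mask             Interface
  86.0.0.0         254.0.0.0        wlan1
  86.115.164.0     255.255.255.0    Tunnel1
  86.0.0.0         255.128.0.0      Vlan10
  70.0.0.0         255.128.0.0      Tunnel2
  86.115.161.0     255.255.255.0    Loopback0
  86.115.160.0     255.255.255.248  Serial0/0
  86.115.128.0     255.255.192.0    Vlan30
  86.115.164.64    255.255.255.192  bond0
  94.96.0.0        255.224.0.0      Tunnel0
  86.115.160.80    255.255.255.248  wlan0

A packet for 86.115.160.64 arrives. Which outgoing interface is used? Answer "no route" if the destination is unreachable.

Routes whose prefix contains 86.115.160.64:
  86.0.0.0/7 (86.0.0.0 - 87.255.255.255) -> wlan1
  86.0.0.0/9 (86.0.0.0 - 86.127.255.255) -> Vlan10
  86.115.128.0/18 (86.115.128.0 - 86.115.191.255) -> Vlan30
More-specific entries that do NOT match:
  86.115.160.0/29 (86.115.160.0 - 86.115.160.7) does not contain 86.115.160.64
  86.115.160.80/29 (86.115.160.80 - 86.115.160.87) does not contain 86.115.160.64
  86.115.164.64/26 (86.115.164.64 - 86.115.164.127) does not contain 86.115.160.64
  86.115.164.0/24 (86.115.164.0 - 86.115.164.255) does not contain 86.115.160.64
  86.115.161.0/24 (86.115.161.0 - 86.115.161.255) does not contain 86.115.160.64
Longest matching prefix is /18 -> interface Vlan30.

Vlan30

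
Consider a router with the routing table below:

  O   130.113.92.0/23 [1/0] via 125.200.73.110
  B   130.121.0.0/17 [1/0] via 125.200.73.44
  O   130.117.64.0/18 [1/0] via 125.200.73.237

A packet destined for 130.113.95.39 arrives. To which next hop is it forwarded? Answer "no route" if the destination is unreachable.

no route

No entry's prefix contains 130.113.95.39; there is no default route.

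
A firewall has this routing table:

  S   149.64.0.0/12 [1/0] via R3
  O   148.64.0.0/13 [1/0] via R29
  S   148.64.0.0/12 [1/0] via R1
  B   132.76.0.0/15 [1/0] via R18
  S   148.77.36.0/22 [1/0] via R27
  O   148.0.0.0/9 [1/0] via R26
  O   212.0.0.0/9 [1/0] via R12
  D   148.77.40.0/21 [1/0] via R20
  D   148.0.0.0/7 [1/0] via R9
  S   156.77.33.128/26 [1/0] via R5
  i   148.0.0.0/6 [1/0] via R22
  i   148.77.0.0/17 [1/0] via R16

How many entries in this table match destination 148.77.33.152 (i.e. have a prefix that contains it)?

Prefixes containing 148.77.33.152:
  148.0.0.0/6 (148.0.0.0 - 151.255.255.255)
  148.0.0.0/7 (148.0.0.0 - 149.255.255.255)
  148.0.0.0/9 (148.0.0.0 - 148.127.255.255)
  148.64.0.0/12 (148.64.0.0 - 148.79.255.255)
  148.77.0.0/17 (148.77.0.0 - 148.77.127.255)
Total matching entries: 5.

5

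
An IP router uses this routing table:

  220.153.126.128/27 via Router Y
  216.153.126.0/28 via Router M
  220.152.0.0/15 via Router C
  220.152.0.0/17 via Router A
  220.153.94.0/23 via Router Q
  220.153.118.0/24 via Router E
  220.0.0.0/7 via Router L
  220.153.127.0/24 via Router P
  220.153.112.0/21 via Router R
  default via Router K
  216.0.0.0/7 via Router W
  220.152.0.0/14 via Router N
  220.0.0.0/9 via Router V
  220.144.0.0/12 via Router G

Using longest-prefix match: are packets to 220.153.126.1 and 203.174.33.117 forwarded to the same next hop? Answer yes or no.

no

220.153.126.1: longest match 220.152.0.0/15 -> Router C
203.174.33.117: longest match 0.0.0.0/0 -> Router K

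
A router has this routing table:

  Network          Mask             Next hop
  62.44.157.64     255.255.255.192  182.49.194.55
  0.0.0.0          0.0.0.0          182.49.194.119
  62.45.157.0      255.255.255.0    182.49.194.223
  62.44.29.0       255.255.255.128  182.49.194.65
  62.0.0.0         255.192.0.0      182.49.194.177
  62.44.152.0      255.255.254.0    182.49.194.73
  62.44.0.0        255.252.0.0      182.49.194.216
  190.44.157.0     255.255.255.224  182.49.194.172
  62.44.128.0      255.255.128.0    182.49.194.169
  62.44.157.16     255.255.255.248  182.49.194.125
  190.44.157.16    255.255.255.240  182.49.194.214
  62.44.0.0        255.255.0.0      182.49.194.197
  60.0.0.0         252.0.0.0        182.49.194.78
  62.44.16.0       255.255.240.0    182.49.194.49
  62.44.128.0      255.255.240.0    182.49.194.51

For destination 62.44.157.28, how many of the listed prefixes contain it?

Prefixes containing 62.44.157.28:
  0.0.0.0/0 (default, matches everything)
  60.0.0.0/6 (60.0.0.0 - 63.255.255.255)
  62.0.0.0/10 (62.0.0.0 - 62.63.255.255)
  62.44.0.0/14 (62.44.0.0 - 62.47.255.255)
  62.44.0.0/16 (62.44.0.0 - 62.44.255.255)
  62.44.128.0/17 (62.44.128.0 - 62.44.255.255)
Total matching entries: 6.

6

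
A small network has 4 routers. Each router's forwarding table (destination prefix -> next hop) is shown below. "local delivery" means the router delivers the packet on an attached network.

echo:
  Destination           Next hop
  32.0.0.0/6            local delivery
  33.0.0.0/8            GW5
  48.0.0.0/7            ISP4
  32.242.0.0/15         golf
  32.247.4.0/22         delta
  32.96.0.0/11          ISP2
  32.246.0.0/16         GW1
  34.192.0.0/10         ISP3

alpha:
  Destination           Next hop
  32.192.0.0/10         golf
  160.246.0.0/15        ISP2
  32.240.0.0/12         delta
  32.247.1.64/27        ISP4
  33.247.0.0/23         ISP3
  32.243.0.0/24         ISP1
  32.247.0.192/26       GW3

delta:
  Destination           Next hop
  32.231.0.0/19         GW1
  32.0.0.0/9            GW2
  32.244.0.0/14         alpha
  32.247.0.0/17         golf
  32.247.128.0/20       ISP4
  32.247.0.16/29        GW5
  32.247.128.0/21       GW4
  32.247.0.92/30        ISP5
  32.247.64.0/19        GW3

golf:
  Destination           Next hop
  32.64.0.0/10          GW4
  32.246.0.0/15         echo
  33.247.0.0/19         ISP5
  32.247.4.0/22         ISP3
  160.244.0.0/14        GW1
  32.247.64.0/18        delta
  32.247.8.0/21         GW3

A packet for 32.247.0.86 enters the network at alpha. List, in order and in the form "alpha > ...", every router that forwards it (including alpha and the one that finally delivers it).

alpha > delta > golf > echo

At alpha: longest match for 32.247.0.86 is 32.240.0.0/12 -> delta
At delta: longest match for 32.247.0.86 is 32.247.0.0/17 -> golf
At golf: longest match for 32.247.0.86 is 32.246.0.0/15 -> echo
At echo: longest match for 32.247.0.86 is 32.0.0.0/6 -> local delivery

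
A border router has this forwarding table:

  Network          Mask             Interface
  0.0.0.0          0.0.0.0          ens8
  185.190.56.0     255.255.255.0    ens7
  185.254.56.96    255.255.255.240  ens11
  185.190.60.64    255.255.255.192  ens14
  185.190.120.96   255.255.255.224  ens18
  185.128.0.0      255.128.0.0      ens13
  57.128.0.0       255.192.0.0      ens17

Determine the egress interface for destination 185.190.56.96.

Routes whose prefix contains 185.190.56.96:
  0.0.0.0/0 (default, matches everything) -> ens8
  185.128.0.0/9 (185.128.0.0 - 185.255.255.255) -> ens13
  185.190.56.0/24 (185.190.56.0 - 185.190.56.255) -> ens7
More-specific entries that do NOT match:
  185.254.56.96/28 (185.254.56.96 - 185.254.56.111) does not contain 185.190.56.96
  185.190.120.96/27 (185.190.120.96 - 185.190.120.127) does not contain 185.190.56.96
  185.190.60.64/26 (185.190.60.64 - 185.190.60.127) does not contain 185.190.56.96
Longest matching prefix is /24 -> interface ens7.

ens7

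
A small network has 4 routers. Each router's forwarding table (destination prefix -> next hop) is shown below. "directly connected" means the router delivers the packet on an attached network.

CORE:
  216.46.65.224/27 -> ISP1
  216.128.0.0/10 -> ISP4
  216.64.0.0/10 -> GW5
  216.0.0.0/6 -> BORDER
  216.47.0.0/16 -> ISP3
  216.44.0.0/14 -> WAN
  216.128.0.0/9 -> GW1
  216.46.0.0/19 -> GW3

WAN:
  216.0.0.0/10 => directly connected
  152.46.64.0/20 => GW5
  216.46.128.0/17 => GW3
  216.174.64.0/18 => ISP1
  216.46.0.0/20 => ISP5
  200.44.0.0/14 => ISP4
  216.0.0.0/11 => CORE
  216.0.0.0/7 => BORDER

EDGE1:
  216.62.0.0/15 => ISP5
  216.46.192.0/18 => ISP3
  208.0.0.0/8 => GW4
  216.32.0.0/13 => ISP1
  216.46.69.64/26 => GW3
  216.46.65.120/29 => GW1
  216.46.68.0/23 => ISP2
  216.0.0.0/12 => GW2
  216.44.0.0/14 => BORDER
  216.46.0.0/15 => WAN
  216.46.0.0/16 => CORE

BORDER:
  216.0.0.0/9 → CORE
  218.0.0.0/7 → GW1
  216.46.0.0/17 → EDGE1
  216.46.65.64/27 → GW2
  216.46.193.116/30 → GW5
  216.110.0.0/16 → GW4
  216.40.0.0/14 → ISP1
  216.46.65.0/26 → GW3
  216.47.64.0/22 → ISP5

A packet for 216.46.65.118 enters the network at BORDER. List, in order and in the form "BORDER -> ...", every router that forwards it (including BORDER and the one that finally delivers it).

At BORDER: longest match for 216.46.65.118 is 216.46.0.0/17 -> EDGE1
At EDGE1: longest match for 216.46.65.118 is 216.46.0.0/16 -> CORE
At CORE: longest match for 216.46.65.118 is 216.44.0.0/14 -> WAN
At WAN: longest match for 216.46.65.118 is 216.0.0.0/10 -> directly connected

BORDER -> EDGE1 -> CORE -> WAN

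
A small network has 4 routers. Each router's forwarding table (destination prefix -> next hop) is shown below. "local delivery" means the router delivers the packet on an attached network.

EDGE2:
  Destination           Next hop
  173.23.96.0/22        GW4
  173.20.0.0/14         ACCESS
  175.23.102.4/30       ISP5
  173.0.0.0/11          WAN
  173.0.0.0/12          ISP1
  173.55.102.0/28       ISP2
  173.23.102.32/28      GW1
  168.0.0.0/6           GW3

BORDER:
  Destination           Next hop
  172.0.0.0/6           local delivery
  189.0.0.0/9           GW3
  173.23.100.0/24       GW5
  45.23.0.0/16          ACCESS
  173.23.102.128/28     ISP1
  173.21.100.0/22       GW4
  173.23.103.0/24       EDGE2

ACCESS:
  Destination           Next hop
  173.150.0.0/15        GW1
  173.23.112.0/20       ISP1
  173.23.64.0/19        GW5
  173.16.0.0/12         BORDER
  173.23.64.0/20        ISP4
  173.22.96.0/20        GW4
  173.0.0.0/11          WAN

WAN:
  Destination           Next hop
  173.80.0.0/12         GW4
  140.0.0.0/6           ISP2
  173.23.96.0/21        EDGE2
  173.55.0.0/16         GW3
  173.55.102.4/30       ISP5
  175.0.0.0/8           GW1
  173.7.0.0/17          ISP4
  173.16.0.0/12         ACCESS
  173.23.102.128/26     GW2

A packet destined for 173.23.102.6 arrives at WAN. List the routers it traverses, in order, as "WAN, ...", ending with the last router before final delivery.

At WAN: longest match for 173.23.102.6 is 173.23.96.0/21 -> EDGE2
At EDGE2: longest match for 173.23.102.6 is 173.20.0.0/14 -> ACCESS
At ACCESS: longest match for 173.23.102.6 is 173.16.0.0/12 -> BORDER
At BORDER: longest match for 173.23.102.6 is 172.0.0.0/6 -> local delivery

WAN, EDGE2, ACCESS, BORDER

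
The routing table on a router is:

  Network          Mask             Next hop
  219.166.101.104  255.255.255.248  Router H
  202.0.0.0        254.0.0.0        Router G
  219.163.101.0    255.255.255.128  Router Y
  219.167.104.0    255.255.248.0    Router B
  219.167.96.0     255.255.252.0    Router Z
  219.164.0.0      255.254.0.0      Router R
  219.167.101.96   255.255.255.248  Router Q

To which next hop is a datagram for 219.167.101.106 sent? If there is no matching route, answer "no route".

no route

No entry's prefix contains 219.167.101.106; there is no default route.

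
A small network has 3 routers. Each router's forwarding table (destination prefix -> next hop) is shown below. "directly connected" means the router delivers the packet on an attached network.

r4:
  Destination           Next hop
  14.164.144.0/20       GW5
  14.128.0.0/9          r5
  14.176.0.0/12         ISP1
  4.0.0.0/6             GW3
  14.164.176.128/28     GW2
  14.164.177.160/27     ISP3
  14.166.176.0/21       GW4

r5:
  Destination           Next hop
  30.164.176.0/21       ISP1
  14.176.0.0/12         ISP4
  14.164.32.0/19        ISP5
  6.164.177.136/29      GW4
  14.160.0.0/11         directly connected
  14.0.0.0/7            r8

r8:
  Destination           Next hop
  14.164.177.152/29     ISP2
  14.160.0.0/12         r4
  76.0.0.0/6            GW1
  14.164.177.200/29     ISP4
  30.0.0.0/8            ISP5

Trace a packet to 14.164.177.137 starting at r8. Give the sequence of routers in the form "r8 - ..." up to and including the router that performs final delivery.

At r8: longest match for 14.164.177.137 is 14.160.0.0/12 -> r4
At r4: longest match for 14.164.177.137 is 14.128.0.0/9 -> r5
At r5: longest match for 14.164.177.137 is 14.160.0.0/11 -> directly connected

r8 - r4 - r5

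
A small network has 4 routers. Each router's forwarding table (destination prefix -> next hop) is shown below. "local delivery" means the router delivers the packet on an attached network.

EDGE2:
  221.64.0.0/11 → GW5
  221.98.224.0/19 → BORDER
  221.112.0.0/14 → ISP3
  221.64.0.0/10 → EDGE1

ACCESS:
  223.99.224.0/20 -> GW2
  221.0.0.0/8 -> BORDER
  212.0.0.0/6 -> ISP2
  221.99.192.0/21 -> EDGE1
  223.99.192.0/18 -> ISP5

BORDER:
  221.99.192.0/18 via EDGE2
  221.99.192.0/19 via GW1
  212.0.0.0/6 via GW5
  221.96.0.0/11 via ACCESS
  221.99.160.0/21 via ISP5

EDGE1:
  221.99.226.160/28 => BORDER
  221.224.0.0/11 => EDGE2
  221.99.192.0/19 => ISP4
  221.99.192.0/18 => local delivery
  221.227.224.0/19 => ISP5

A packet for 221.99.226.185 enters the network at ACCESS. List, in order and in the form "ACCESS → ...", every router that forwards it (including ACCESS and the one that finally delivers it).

ACCESS → BORDER → EDGE2 → EDGE1

At ACCESS: longest match for 221.99.226.185 is 221.0.0.0/8 -> BORDER
At BORDER: longest match for 221.99.226.185 is 221.99.192.0/18 -> EDGE2
At EDGE2: longest match for 221.99.226.185 is 221.64.0.0/10 -> EDGE1
At EDGE1: longest match for 221.99.226.185 is 221.99.192.0/18 -> local delivery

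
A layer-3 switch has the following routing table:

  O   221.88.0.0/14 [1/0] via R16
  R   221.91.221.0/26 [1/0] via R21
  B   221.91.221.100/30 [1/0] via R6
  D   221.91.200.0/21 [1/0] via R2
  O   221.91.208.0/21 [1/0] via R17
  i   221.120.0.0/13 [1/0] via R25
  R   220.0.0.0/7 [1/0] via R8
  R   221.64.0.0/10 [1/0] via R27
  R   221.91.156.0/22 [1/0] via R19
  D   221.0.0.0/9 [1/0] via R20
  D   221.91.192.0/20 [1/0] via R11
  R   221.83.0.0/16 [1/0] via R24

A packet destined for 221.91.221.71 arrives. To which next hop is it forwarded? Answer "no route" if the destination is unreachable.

R16

Routes whose prefix contains 221.91.221.71:
  220.0.0.0/7 (220.0.0.0 - 221.255.255.255) -> R8
  221.0.0.0/9 (221.0.0.0 - 221.127.255.255) -> R20
  221.64.0.0/10 (221.64.0.0 - 221.127.255.255) -> R27
  221.88.0.0/14 (221.88.0.0 - 221.91.255.255) -> R16
More-specific entries that do NOT match:
  221.91.221.100/30 (221.91.221.100 - 221.91.221.103) does not contain 221.91.221.71
  221.91.221.0/26 (221.91.221.0 - 221.91.221.63) does not contain 221.91.221.71
  221.91.156.0/22 (221.91.156.0 - 221.91.159.255) does not contain 221.91.221.71
  221.91.200.0/21 (221.91.200.0 - 221.91.207.255) does not contain 221.91.221.71
  221.91.208.0/21 (221.91.208.0 - 221.91.215.255) does not contain 221.91.221.71
  221.91.192.0/20 (221.91.192.0 - 221.91.207.255) does not contain 221.91.221.71
  221.83.0.0/16 (221.83.0.0 - 221.83.255.255) does not contain 221.91.221.71
Longest matching prefix is /14 -> next hop R16.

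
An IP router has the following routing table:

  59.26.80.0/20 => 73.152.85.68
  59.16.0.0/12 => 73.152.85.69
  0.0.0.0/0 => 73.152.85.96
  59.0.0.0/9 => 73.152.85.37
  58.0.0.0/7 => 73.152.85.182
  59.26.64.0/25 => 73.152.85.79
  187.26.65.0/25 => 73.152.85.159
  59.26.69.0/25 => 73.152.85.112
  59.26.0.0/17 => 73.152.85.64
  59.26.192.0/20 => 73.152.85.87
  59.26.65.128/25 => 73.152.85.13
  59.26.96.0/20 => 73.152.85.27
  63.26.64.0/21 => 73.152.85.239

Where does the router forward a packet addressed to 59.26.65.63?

Routes whose prefix contains 59.26.65.63:
  0.0.0.0/0 (default, matches everything) -> 73.152.85.96
  58.0.0.0/7 (58.0.0.0 - 59.255.255.255) -> 73.152.85.182
  59.0.0.0/9 (59.0.0.0 - 59.127.255.255) -> 73.152.85.37
  59.16.0.0/12 (59.16.0.0 - 59.31.255.255) -> 73.152.85.69
  59.26.0.0/17 (59.26.0.0 - 59.26.127.255) -> 73.152.85.64
More-specific entries that do NOT match:
  59.26.64.0/25 (59.26.64.0 - 59.26.64.127) does not contain 59.26.65.63
  187.26.65.0/25 (187.26.65.0 - 187.26.65.127) does not contain 59.26.65.63
  59.26.69.0/25 (59.26.69.0 - 59.26.69.127) does not contain 59.26.65.63
  59.26.65.128/25 (59.26.65.128 - 59.26.65.255) does not contain 59.26.65.63
  63.26.64.0/21 (63.26.64.0 - 63.26.71.255) does not contain 59.26.65.63
  59.26.80.0/20 (59.26.80.0 - 59.26.95.255) does not contain 59.26.65.63
  59.26.192.0/20 (59.26.192.0 - 59.26.207.255) does not contain 59.26.65.63
  59.26.96.0/20 (59.26.96.0 - 59.26.111.255) does not contain 59.26.65.63
Longest matching prefix is /17 -> next hop 73.152.85.64.

73.152.85.64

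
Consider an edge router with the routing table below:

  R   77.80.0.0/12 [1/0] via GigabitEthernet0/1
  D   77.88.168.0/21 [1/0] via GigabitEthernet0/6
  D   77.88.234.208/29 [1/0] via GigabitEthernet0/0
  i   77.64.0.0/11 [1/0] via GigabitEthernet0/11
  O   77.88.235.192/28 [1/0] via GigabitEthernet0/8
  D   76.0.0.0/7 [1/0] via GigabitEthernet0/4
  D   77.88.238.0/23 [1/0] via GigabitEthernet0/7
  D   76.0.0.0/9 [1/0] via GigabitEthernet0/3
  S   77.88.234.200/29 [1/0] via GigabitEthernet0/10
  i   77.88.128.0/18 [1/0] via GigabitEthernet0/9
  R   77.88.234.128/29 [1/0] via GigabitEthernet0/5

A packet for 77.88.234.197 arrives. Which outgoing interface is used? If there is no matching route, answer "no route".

GigabitEthernet0/1

Routes whose prefix contains 77.88.234.197:
  76.0.0.0/7 (76.0.0.0 - 77.255.255.255) -> GigabitEthernet0/4
  77.64.0.0/11 (77.64.0.0 - 77.95.255.255) -> GigabitEthernet0/11
  77.80.0.0/12 (77.80.0.0 - 77.95.255.255) -> GigabitEthernet0/1
More-specific entries that do NOT match:
  77.88.234.208/29 (77.88.234.208 - 77.88.234.215) does not contain 77.88.234.197
  77.88.234.200/29 (77.88.234.200 - 77.88.234.207) does not contain 77.88.234.197
  77.88.234.128/29 (77.88.234.128 - 77.88.234.135) does not contain 77.88.234.197
  77.88.235.192/28 (77.88.235.192 - 77.88.235.207) does not contain 77.88.234.197
  77.88.238.0/23 (77.88.238.0 - 77.88.239.255) does not contain 77.88.234.197
  77.88.168.0/21 (77.88.168.0 - 77.88.175.255) does not contain 77.88.234.197
  77.88.128.0/18 (77.88.128.0 - 77.88.191.255) does not contain 77.88.234.197
Longest matching prefix is /12 -> interface GigabitEthernet0/1.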